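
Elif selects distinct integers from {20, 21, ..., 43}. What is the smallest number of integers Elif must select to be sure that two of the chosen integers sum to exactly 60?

15

Two chosen integers sum to 60 exactly when both halves of some pair {x, 60−x} with 20 ≤ x ≤ 60−x ≤ 40 are chosen — 10 such pairs.
The remaining 4 elements (those with no distinct partner in range) can never complete a 60-sum, so the worst case takes all of them and one from each pair: 4 + 10 = 14.
By pigeonhole, the 15th integer has to be the second member of some pair, so 14 + 1 = 15.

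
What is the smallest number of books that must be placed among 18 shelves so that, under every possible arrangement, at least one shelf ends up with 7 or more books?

109

With 108 books one could put exactly 6 in each of the 18 shelves, and no shelf would reach 7.
By pigeonhole, one more book must land in a shelf that already has 6, giving it 7.
So 18 × 6 + 1 = 109 books are required.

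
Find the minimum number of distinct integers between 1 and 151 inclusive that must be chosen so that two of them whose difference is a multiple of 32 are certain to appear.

Integers whose pairwise differences are multiples of 32 are exactly those sharing a remainder mod 32. The 32 residue classes mod 32 are the pigeonholes.
With 32 integers one could put 1 in each residue class and have no class reach 2.
The 33rd integer pushes some class to 2, so 32·1 + 1 = 33.

33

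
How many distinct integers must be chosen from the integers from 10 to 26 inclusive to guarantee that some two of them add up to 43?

Group the elements by complementary pair {x, 43−x}: {17,26}, {18,25}, {19,24}, …, giving 5 two-element pairs and 7 integers whose partner 43−x falls outside [10,26].
Pigeonhole: treating each of those 12 groups as a pigeonhole, one can pick one integer per group — 12 integers — with no two summing to 43.
The 13th integer lands in an occupied pair, forcing a sum of 43.

13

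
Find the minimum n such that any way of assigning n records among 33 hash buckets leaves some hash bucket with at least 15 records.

463

With 462 records one could put exactly 14 in each of the 33 hash buckets, and no hash bucket would reach 15.
One more record must land in a hash bucket that already has 14, giving it 15.
So 33 × 14 + 1 = 463 records are required.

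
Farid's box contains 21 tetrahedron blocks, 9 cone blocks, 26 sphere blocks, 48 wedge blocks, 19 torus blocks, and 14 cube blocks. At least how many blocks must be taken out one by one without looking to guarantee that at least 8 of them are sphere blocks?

119

In the worst case for collecting sphere blocks, every non-sphere block comes out first.
There are 21 + 9 + 48 + 19 + 14 = 111 non-sphere blocks altogether.
After those, each further block must be sphere, so 111 + 8 = 119 draws guarantee 8 sphere blocks.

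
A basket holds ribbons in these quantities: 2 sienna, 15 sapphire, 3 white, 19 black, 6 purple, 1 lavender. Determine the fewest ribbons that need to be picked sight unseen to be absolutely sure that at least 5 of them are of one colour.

19

Put each drawn ribbon into a box by colour. The largest draw with every box below 5 takes min(count, 4) from each colour; colours with fewer than 4 contribute all they have.
Σ min(cᵢ, 4) = 2 + 4 + 3 + 4 + 4 + 1 = 18.
Draw number 18 + 1 = 19 must push one box to 5.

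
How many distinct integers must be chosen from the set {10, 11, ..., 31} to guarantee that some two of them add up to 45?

14

Two chosen integers sum to 45 exactly when both halves of some pair {x, 45−x} with 14 ≤ x ≤ 45−x ≤ 31 are chosen — 9 such pairs.
The remaining 4 elements (those with no distinct partner in range) can never complete a 45-sum, so the worst case takes all of them and one from each pair: 4 + 9 = 13.
By the pigeonhole principle, the 14th integer has to be the second member of some pair, so 13 + 1 = 14.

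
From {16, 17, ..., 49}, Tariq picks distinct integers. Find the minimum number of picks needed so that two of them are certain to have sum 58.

22

Two chosen integers sum to 58 exactly when both halves of some pair {x, 58−x} with 16 ≤ x ≤ 58−x ≤ 42 are chosen — 13 such pairs.
The remaining 8 elements (those with no distinct partner in range) can never complete a 58-sum, so the worst case takes all of them and one from each pair: 8 + 13 = 21.
By the pigeonhole principle, the 22nd integer has to be the second member of some pair, so 21 + 1 = 22.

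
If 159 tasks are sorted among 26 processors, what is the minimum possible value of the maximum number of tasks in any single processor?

By the pigeonhole principle, the 26 processors are the holes and the 159 tasks are the pigeons.
If every processor held at most 6 tasks, the total would be at most 26 × 6 = 156, which is less than 159.
So some processor holds at least ⌈159/26⌉ = 7 tasks.

7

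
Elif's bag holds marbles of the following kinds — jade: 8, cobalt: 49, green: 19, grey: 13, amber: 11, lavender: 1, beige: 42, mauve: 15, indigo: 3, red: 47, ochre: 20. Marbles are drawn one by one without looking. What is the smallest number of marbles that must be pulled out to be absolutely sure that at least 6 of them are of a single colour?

By the pigeonhole principle, put each drawn marble into a box by colour. The largest draw with every box below 6 takes min(count, 5) from each colour; colours with fewer than 5 contribute all they have.
Σ min(cᵢ, 5) = 5 + 5 + 5 + 5 + 5 + 1 + 5 + 5 + 3 + 5 + 5 = 49.
Draw number 49 + 1 = 50 must push one box to 6.

50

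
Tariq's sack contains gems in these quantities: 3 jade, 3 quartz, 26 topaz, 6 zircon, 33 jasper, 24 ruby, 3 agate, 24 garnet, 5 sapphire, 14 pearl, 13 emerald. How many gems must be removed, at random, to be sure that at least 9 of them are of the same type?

69

By pigeonhole, put each drawn gem into a box by type. The largest draw with every box below 9 takes min(count, 8) from each type; types with fewer than 8 contribute all they have.
Σ min(cᵢ, 8) = 3 + 3 + 8 + 6 + 8 + 8 + 3 + 8 + 5 + 8 + 8 = 68.
Draw number 68 + 1 = 69 must push one box to 9.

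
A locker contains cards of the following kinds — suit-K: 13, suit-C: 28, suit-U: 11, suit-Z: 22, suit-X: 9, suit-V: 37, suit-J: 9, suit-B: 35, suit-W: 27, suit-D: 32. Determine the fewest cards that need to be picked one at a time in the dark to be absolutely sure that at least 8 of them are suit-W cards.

204

In the worst case for collecting suit-W cards, every non-suit-W card comes out first.
There are 13 + 28 + 11 + 22 + 9 + 37 + 9 + 35 + 32 = 196 non-suit-W cards altogether.
After those, each further card must be suit-W, so 196 + 8 = 204 draws guarantee 8 suit-W cards.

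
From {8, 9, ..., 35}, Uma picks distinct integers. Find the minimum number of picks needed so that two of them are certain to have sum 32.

A set avoiding the sum 32 can contain at most one of each pair {x, 32−x}, plus the 12 elements whose complement lies outside the range or equal to its own complement.
The integers 16, …, 35 (20 of them) are such a set: any two sum to at least 16+17 = 33 > 32.
Pigeonhole: any 21st integer completes one of the 8 pairs, so 21 choices force a sum of 32.

21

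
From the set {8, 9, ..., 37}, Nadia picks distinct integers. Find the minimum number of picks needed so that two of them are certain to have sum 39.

19

Two chosen integers sum to 39 exactly when both halves of some pair {x, 39−x} with 8 ≤ x ≤ 39−x ≤ 31 are chosen — 12 such pairs.
The remaining 6 elements (those with no distinct partner in range) can never complete a 39-sum, so the worst case takes all of them and one from each pair: 6 + 12 = 18.
By pigeonhole, the 19th integer has to be the second member of some pair, so 18 + 1 = 19.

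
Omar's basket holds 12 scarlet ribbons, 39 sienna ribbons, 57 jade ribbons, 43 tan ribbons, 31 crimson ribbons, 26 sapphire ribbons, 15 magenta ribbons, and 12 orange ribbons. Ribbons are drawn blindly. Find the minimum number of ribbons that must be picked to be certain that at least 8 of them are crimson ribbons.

212

In the worst case for collecting crimson ribbons, every non-crimson ribbon comes out first.
There are 12 + 39 + 57 + 43 + 26 + 15 + 12 = 204 non-crimson ribbons altogether.
After those, each further ribbon must be crimson, so 204 + 8 = 212 draws guarantee 8 crimson ribbons.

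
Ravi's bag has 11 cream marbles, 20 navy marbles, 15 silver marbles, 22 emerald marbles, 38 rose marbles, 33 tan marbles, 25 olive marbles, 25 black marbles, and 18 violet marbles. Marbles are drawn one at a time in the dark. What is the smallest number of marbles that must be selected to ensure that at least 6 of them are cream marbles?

202

In the worst case for collecting cream marbles, every non-cream marble comes out first.
There are 20 + 15 + 22 + 38 + 33 + 25 + 25 + 18 = 196 non-cream marbles altogether.
After those, each further marble must be cream, so 196 + 6 = 202 draws guarantee 6 cream marbles.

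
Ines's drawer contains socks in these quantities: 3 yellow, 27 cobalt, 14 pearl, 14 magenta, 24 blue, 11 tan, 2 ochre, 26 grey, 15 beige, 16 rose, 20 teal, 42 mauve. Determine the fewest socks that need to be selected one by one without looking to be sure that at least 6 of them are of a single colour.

56

Put each drawn sock into a box by colour. The largest draw with every box below 6 takes min(count, 5) from each colour; colours with fewer than 5 contribute all they have.
Σ min(cᵢ, 5) = 3 + 5 + 5 + 5 + 5 + 5 + 2 + 5 + 5 + 5 + 5 + 5 = 55.
Draw number 55 + 1 = 56 must push one box to 6.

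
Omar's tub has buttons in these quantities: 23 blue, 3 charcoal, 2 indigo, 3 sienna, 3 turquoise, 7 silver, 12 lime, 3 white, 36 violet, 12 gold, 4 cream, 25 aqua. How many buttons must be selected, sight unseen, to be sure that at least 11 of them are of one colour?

The 12 colours are the holes; the buttons drawn are the pigeons.
To avoid 11 of any one colour, the worst case takes at most 10 of each colour, or every button of a colour that has fewer than 10.
That gives 10 + 3 + 2 + 3 + 3 + 7 + 10 + 3 + 10 + 10 + 4 + 10 = 75 buttons with no colour reaching 11.
The next button forces some colour to 11, so 75 + 1 = 76.

76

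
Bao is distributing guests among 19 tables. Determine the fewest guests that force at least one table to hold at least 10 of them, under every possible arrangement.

172

With 171 guests one could put exactly 9 in each of the 19 tables, and no table would reach 10.
By pigeonhole, one more guest must land in a table that already has 9, giving it 10.
So 19 × 9 + 1 = 172 guests are required.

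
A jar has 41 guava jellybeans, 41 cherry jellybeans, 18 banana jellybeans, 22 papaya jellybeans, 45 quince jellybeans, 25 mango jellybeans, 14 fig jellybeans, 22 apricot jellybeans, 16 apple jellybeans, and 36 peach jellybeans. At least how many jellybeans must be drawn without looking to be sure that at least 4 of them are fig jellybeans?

In the worst case for collecting fig jellybeans, every non-fig jellybean comes out first.
There are 41 + 41 + 18 + 22 + 45 + 25 + 22 + 16 + 36 = 266 non-fig jellybeans altogether.
After those, each further jellybean must be fig, so 266 + 4 = 270 draws guarantee 4 fig jellybeans.

270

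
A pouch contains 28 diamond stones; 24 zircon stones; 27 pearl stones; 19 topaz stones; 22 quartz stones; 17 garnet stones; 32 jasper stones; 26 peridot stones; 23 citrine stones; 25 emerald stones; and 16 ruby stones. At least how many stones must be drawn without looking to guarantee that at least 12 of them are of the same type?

122

An adversary could hand out at most 11 stones per type: 11 + 11 + 11 + 11 + 11 + 11 + 11 + 11 + 11 + 11 + 11 = 121 stones and still no type has 12.
One more stone lands in a type already at 11, so 122 draws are enough and 121 are not.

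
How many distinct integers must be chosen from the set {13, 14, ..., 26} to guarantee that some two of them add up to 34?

11

A set avoiding the sum 34 can contain at most one of each pair {x, 34−x}, plus the 6 elements whose complement lies outside the range or equal to its own complement.
The integers 17, …, 26 (10 of them) are such a set: any two sum to at least 17+18 = 35 > 34.
Pigeonhole: any 11th integer completes one of the 4 pairs, so 11 choices force a sum of 34.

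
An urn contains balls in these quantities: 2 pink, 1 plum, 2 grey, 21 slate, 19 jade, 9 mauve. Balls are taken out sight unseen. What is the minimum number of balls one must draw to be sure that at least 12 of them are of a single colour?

The 6 colours are the holes; the balls drawn are the pigeons.
To avoid 12 of any one colour, the worst case takes at most 11 of each colour, or every ball of a colour that has fewer than 11.
That gives 2 + 1 + 2 + 11 + 11 + 9 = 36 balls with no colour reaching 12.
The next ball forces some colour to 12, so 36 + 1 = 37.

37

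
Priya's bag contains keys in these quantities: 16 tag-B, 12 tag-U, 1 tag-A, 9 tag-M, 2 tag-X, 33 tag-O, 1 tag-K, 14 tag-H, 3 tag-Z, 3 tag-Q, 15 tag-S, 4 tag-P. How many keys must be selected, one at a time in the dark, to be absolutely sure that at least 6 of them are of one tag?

The 12 tags are the holes; the keys drawn are the pigeons.
To avoid 6 of any one tag, the worst case takes at most 5 of each tag, or every key of a tag that has fewer than 5.
That gives 5 + 5 + 1 + 5 + 2 + 5 + 1 + 5 + 3 + 3 + 5 + 4 = 44 keys with no tag reaching 6.
The next key forces some tag to 6, so 44 + 1 = 45.

45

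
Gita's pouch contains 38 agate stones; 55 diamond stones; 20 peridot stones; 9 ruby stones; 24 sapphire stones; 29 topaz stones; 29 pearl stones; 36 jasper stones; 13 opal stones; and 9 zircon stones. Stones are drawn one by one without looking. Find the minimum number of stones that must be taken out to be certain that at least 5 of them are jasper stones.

In the worst case for collecting jasper stones, every non-jasper stone comes out first.
There are 38 + 55 + 20 + 9 + 24 + 29 + 29 + 13 + 9 = 226 non-jasper stones altogether.
After those, each further stone must be jasper, so 226 + 5 = 231 draws guarantee 5 jasper stones.

231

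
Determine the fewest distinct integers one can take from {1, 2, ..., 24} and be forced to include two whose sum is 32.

17

A set avoiding the sum 32 can contain at most one of each pair {x, 32−x}, plus the 8 elements whose complement lies outside the range or equal to its own complement.
The integers 1, …, 16 (16 of them) are such a set: any two sum to at least 1+2 = 3 and at most 15+16 = 31 < 32.
By pigeonhole, any 17th integer completes one of the 8 pairs, so 17 choices force a sum of 32.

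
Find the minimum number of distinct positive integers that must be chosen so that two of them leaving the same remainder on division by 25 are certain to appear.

The 25 residue classes mod 25 are the pigeonholes.
With 25 integers one could put 1 in each residue class and have no class reach 2.
The 26th integer pushes some class to 2, so 25·1 + 1 = 26.

26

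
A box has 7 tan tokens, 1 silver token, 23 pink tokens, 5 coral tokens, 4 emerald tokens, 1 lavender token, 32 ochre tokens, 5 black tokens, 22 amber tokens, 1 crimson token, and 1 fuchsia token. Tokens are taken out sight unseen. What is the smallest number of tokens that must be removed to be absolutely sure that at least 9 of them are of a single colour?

An adversary could hand out at most 8 tokens per colour (8 colours run out sooner): 7 + 1 + 8 + 5 + 4 + 1 + 8 + 5 + 8 + 1 + 1 = 49 tokens and still no colour has 9.
One more token lands in a colour already at 8, so 50 draws are enough and 49 are not.

50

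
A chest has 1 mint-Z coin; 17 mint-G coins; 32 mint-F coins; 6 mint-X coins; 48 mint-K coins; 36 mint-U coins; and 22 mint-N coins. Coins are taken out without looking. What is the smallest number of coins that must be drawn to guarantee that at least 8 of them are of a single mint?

43

The 7 mints are the holes; the coins drawn are the pigeons.
To avoid 8 of any one mint, the worst case takes at most 7 of each mint, or every coin of a mint that has fewer than 7.
That gives 1 + 7 + 7 + 6 + 7 + 7 + 7 = 42 coins with no mint reaching 8.
The next coin forces some mint to 8, so 42 + 1 = 43.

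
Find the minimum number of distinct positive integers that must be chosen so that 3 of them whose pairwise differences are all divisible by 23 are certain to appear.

47

Integers whose pairwise differences are multiples of 23 are exactly those sharing a remainder mod 23. By the pigeonhole principle, the 23 residue classes mod 23 are the pigeonholes.
With 46 integers one could put 2 in each residue class and have no class reach 3.
The 47th integer pushes some class to 3, so 23·2 + 1 = 47.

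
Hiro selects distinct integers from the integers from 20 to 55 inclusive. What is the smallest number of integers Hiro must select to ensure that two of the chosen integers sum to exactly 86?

A set avoiding the sum 86 can contain at most one of each pair {x, 86−x}, plus the 12 elements whose complement lies outside the range or equal to its own complement.
The integers 20, …, 43 (24 of them) are such a set: any two sum to at least 20+21 = 41 and at most 42+43 = 85 < 86.
Any 25th integer completes one of the 12 pairs, so 25 choices force a sum of 86.

25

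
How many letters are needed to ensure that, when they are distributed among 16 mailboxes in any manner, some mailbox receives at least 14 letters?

209

With 208 letters one could put exactly 13 in each of the 16 mailboxes, and no mailbox would reach 14.
By the pigeonhole principle, one more letter must land in a mailbox that already has 13, giving it 14.
So 16 × 13 + 1 = 209 letters are required.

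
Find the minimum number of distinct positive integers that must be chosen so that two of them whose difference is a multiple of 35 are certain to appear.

Integers whose pairwise differences are multiples of 35 are exactly those sharing a remainder mod 35. By the pigeonhole principle, the 35 residue classes mod 35 are the pigeonholes.
With 35 integers one could put 1 in each residue class and have no class reach 2.
The 36th integer pushes some class to 2, so 35·1 + 1 = 36.

36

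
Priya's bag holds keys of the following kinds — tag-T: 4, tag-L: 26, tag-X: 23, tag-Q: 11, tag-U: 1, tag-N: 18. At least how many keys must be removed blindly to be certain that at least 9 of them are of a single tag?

38

An adversary could hand out at most 8 keys per tag (tag-T, tag-U run out sooner): 4 + 8 + 8 + 8 + 1 + 8 = 37 keys and still no tag has 9.
One more key lands in a tag already at 8, so 38 draws are enough and 37 are not.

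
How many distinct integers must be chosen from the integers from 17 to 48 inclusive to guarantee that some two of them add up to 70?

20

Group the elements by complementary pair {x, 70−x}: {22,48}, {23,47}, {24,46}, …, giving 13 two-element pairs, the single value 35 (it cannot pair with itself since the integers are distinct), and 5 integers whose partner 70−x falls outside [17,48].
Pigeonhole: treating each of those 19 groups as a pigeonhole, one can pick one integer per group — 19 integers — with no two summing to 70.
The 20th integer lands in an occupied pair, forcing a sum of 70.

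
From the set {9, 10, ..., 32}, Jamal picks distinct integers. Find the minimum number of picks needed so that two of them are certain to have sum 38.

Group the elements by complementary pair {x, 38−x}: {9,29}, {10,28}, {11,27}, …, giving 10 two-element pairs; the single value 19 (it cannot pair with itself since the integers are distinct); and 3 integers whose partner 38−x falls outside [9,32].
By the pigeonhole principle, treating each of those 14 groups as a pigeonhole, one can pick one integer per group — 14 integers — with no two summing to 38.
The 15th integer lands in an occupied pair, forcing a sum of 38.

15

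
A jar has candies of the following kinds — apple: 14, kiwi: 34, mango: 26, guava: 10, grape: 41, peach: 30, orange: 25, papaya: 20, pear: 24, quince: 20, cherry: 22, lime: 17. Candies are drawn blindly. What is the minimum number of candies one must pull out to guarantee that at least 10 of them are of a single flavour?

An adversary could hand out at most 9 candies per flavour: 9 + 9 + 9 + 9 + 9 + 9 + 9 + 9 + 9 + 9 + 9 + 9 = 108 candies and still no flavour has 10.
One more candy lands in a flavour already at 9, so 109 draws are enough and 108 are not.

109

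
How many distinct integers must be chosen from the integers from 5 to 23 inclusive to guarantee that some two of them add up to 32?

Two chosen integers sum to 32 exactly when both halves of some pair {x, 32−x} with 9 ≤ x ≤ 32−x ≤ 23 are chosen — 7 such pairs.
The remaining 5 elements (those with no distinct partner in range) can never complete a 32-sum, so the worst case takes all of them and one from each pair: 5 + 7 = 12.
The 13th integer has to be the second member of some pair, so 12 + 1 = 13.

13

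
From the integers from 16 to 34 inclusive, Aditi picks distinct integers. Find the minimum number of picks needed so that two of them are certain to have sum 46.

Group the elements by complementary pair {x, 46−x}: {16,30}, {17,29}, {18,28}, …, giving 7 two-element pairs, the single value 23 (it cannot pair with itself since the integers are distinct), and 4 integers whose partner 46−x falls outside [16,34].
By pigeonhole, treating each of those 12 groups as a pigeonhole, one can pick one integer per group — 12 integers — with no two summing to 46.
The 13th integer lands in an occupied pair, forcing a sum of 46.

13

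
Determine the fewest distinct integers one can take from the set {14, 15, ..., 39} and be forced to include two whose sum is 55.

15

Two chosen integers sum to 55 exactly when both halves of some pair {x, 55−x} with 16 ≤ x ≤ 55−x ≤ 39 are chosen — 12 such pairs.
The remaining 2 elements (those with no distinct partner in range) can never complete a 55-sum, so the worst case takes all of them and one from each pair: 2 + 12 = 14.
By the pigeonhole principle, the 15th integer has to be the second member of some pair, so 14 + 1 = 15.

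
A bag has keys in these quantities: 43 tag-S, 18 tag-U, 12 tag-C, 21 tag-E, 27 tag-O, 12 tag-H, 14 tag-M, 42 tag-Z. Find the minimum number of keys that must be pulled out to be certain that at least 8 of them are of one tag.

57

Put each drawn key into a box by tag. The largest draw with every box below 8 takes min(count, 7) from each tag.
Σ min(cᵢ, 7) = 7 + 7 + 7 + 7 + 7 + 7 + 7 + 7 = 56.
Draw number 56 + 1 = 57 must push one box to 8.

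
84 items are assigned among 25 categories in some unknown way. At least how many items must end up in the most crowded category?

The 25 categories are the holes and the 84 items are the pigeons.
If every category held at most 3 items, the total would be at most 25 × 3 = 75, which is less than 84.
So some category holds at least ⌈84/25⌉ = 4 items.

4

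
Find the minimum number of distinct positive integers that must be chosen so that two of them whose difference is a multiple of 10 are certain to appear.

Integers whose pairwise differences are multiples of 10 are exactly those sharing a remainder mod 10. Pigeonhole: the 10 residue classes mod 10 are the pigeonholes.
With 10 integers one could put 1 in each residue class and have no class reach 2.
The 11th integer pushes some class to 2, so 10·1 + 1 = 11.

11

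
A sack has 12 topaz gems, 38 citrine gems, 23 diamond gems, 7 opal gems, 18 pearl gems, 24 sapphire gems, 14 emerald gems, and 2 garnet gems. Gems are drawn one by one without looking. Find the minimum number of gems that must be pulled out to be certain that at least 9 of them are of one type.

58

An adversary could hand out at most 8 gems per type (opal, garnet run out sooner): 8 + 8 + 8 + 7 + 8 + 8 + 8 + 2 = 57 gems and still no type has 9.
By pigeonhole, one more gem lands in a type already at 8, so 58 draws are enough and 57 are not.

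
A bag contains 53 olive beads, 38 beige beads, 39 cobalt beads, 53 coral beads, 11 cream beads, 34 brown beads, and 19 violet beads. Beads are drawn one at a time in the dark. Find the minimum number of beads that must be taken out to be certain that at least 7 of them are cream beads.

In the worst case for collecting cream beads, every non-cream bead comes out first.
There are 53 + 38 + 39 + 53 + 34 + 19 = 236 non-cream beads altogether.
After those, each further bead must be cream, so 236 + 7 = 243 draws guarantee 7 cream beads.

243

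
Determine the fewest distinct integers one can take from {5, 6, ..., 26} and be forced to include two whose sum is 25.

15

A set avoiding the sum 25 can contain at most one of each pair {x, 25−x}, plus the 6 elements whose complement lies outside the range.
The integers 13, …, 26 (14 of them) are such a set: any two sum to at least 13+14 = 27 > 25.
Any 15th integer completes one of the 8 pairs, so 15 choices force a sum of 25.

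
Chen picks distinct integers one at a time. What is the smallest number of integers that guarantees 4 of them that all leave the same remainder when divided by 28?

85

By pigeonhole, the 28 residue classes mod 28 are the pigeonholes.
With 84 integers one could put 3 in each residue class and have no class reach 4.
The 85th integer pushes some class to 4, so 28·3 + 1 = 85.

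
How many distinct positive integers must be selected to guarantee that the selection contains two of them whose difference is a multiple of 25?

Integers whose pairwise differences are multiples of 25 are exactly those sharing a remainder mod 25. Pigeonhole: the 25 residue classes mod 25 are the pigeonholes.
With 25 integers one could put 1 in each residue class and have no class reach 2.
The 26th integer pushes some class to 2, so 25·1 + 1 = 26.

26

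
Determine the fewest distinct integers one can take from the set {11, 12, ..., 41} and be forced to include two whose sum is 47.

Group the elements by complementary pair {x, 47−x}: {11,36}, {12,35}, {13,34}, …, giving 13 two-element pairs and 5 integers whose partner 47−x falls outside [11,41].
By the pigeonhole principle, treating each of those 18 groups as a pigeonhole, one can pick one integer per group — 18 integers — with no two summing to 47.
The 19th integer lands in an occupied pair, forcing a sum of 47.

19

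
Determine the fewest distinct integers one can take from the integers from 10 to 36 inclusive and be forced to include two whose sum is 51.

17

A set avoiding the sum 51 can contain at most one of each pair {x, 51−x}, plus the 5 elements whose complement lies outside the range.
The integers 10, …, 25 (16 of them) are such a set: any two sum to at least 10+11 = 21 and at most 24+25 = 49 < 51.
Pigeonhole: any 17th integer completes one of the 11 pairs, so 17 choices force a sum of 51.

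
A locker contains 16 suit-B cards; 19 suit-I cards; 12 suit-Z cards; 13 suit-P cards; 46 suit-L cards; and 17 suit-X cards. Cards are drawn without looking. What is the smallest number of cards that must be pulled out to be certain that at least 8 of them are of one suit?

43

An adversary could hand out at most 7 cards per suit: 7 + 7 + 7 + 7 + 7 + 7 = 42 cards and still no suit has 8.
Pigeonhole: one more card lands in a suit already at 7, so 43 draws are enough and 42 are not.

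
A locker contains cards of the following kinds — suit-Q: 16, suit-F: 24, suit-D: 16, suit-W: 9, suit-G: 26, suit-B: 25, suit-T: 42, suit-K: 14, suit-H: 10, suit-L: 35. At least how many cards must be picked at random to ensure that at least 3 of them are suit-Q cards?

In the worst case for collecting suit-Q cards, every non-suit-Q card comes out first.
There are 24 + 16 + 9 + 26 + 25 + 42 + 14 + 10 + 35 = 201 non-suit-Q cards altogether.
After those, each further card must be suit-Q, so 201 + 3 = 204 draws guarantee 3 suit-Q cards.

204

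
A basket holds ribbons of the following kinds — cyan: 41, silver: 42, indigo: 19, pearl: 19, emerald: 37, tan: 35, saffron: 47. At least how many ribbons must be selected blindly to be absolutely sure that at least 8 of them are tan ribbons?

In the worst case for collecting tan ribbons, every non-tan ribbon comes out first.
There are 41 + 42 + 19 + 19 + 37 + 47 = 205 non-tan ribbons altogether.
After those, each further ribbon must be tan, so 205 + 8 = 213 draws guarantee 8 tan ribbons.

213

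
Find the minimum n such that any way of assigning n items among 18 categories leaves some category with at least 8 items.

127

With 126 items one could put exactly 7 in each of the 18 categories, and no category would reach 8.
One more item must land in a category that already has 7, giving it 8.
So 18 × 7 + 1 = 127 items are required.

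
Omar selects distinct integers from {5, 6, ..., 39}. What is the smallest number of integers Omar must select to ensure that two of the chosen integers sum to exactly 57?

25

A set avoiding the sum 57 can contain at most one of each pair {x, 57−x}, plus the 13 elements whose complement lies outside the range.
The integers 5, …, 28 (24 of them) are such a set: any two sum to at least 5+6 = 11 and at most 27+28 = 55 < 57.
By the pigeonhole principle, any 25th integer completes one of the 11 pairs, so 25 choices force a sum of 57.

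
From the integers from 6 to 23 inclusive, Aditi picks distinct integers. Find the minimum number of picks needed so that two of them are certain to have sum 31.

11

Two chosen integers sum to 31 exactly when both halves of some pair {x, 31−x} with 8 ≤ x ≤ 31−x ≤ 23 are chosen — 8 such pairs.
The remaining 2 elements (those with no distinct partner in range) can never complete a 31-sum, so the worst case takes all of them and one from each pair: 2 + 8 = 10.
Pigeonhole: the 11th integer has to be the second member of some pair, so 10 + 1 = 11.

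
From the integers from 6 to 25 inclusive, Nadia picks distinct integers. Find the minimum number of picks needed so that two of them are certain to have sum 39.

15

Group the elements by complementary pair {x, 39−x}: {14,25}, {15,24}, {16,23}, …, giving 6 two-element pairs and 8 integers whose partner 39−x falls outside [6,25].
Treating each of those 14 groups as a pigeonhole, one can pick one integer per group — 14 integers — with no two summing to 39.
The 15th integer lands in an occupied pair, forcing a sum of 39.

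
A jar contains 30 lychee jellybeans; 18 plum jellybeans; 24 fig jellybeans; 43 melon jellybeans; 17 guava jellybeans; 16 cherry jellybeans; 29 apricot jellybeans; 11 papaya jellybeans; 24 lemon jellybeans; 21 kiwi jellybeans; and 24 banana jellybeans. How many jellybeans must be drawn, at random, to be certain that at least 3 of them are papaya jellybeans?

In the worst case for collecting papaya jellybeans, every non-papaya jellybean comes out first.
There are 30 + 18 + 24 + 43 + 17 + 16 + 29 + 24 + 21 + 24 = 246 non-papaya jellybeans altogether.
After those, each further jellybean must be papaya, so 246 + 3 = 249 draws guarantee 3 papaya jellybeans.

249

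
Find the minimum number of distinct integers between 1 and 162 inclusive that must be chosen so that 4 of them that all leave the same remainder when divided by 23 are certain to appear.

The 23 residue classes mod 23 are the pigeonholes.
With 69 integers one could put 3 in each residue class and have no class reach 4.
The 70th integer pushes some class to 4, so 23·3 + 1 = 70.

70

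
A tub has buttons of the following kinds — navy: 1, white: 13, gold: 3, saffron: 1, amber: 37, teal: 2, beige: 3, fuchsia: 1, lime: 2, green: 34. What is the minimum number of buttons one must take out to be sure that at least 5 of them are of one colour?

26

Pigeonhole: put each drawn button into a box by colour. The largest draw with every box below 5 takes min(count, 4) from each colour; colours with fewer than 4 contribute all they have.
Σ min(cᵢ, 4) = 1 + 4 + 3 + 1 + 4 + 2 + 3 + 1 + 2 + 4 = 25.
Draw number 25 + 1 = 26 must push one box to 5.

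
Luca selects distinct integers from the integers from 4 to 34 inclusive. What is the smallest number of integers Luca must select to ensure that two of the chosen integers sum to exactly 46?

21

Two chosen integers sum to 46 exactly when both halves of some pair {x, 46−x} with 12 ≤ x ≤ 46−x ≤ 34 are chosen — 11 such pairs.
The remaining 9 elements (those with no distinct partner in range) can never complete a 46-sum, so the worst case takes all of them and one from each pair: 9 + 11 = 20.
By the pigeonhole principle, the 21st integer has to be the second member of some pair, so 20 + 1 = 21.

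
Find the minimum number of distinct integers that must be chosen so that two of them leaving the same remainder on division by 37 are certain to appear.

38

The 37 residue classes mod 37 are the pigeonholes.
With 37 integers one could put 1 in each residue class and have no class reach 2.
The 38th integer pushes some class to 2, so 37·1 + 1 = 38.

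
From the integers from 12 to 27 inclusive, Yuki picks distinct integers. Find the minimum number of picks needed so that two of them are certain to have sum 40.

10

A set avoiding the sum 40 can contain at most one of each pair {x, 40−x}, plus the 2 elements whose complement lies outside the range or equal to its own complement.
The integers 12, …, 20 (9 of them) are such a set: any two sum to at least 12+13 = 25 and at most 19+20 = 39 < 40.
By the pigeonhole principle, any 10th integer completes one of the 7 pairs, so 10 choices force a sum of 40.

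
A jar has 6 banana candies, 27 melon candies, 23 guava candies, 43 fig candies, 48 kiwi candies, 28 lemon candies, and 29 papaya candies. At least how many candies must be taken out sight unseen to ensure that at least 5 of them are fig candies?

In the worst case for collecting fig candies, every non-fig candy comes out first.
There are 6 + 27 + 23 + 48 + 28 + 29 = 161 non-fig candies altogether.
After those, each further candy must be fig, so 161 + 5 = 166 draws guarantee 5 fig candies.

166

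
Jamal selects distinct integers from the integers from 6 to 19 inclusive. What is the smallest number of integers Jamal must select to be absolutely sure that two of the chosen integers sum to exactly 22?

10

Group the elements by complementary pair {x, 22−x}: {6,16}, {7,15}, {8,14}, …, giving 5 two-element pairs, the single value 11 (it cannot pair with itself since the integers are distinct), and 3 integers whose partner 22−x falls outside [6,19].
By the pigeonhole principle, treating each of those 9 groups as a pigeonhole, one can pick one integer per group — 9 integers — with no two summing to 22.
The 10th integer lands in an occupied pair, forcing a sum of 22.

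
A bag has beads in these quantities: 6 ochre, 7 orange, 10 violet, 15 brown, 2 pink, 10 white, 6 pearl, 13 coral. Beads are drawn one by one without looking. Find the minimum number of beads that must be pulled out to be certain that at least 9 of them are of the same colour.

54

Put each drawn bead into a box by colour. The largest draw with every box below 9 takes min(count, 8) from each colour; colours with fewer than 8 contribute all they have.
Σ min(cᵢ, 8) = 6 + 7 + 8 + 8 + 2 + 8 + 6 + 8 = 53.
Draw number 53 + 1 = 54 must push one box to 9.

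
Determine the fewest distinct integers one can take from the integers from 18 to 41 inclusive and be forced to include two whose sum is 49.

A set avoiding the sum 49 can contain at most one of each pair {x, 49−x}, plus the 10 elements whose complement lies outside the range.
The integers 25, …, 41 (17 of them) are such a set: any two sum to at least 25+26 = 51 > 49.
Any 18th integer completes one of the 7 pairs, so 18 choices force a sum of 49.

18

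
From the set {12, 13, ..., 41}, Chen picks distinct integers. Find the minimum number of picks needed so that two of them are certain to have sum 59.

19

Two chosen integers sum to 59 exactly when both halves of some pair {x, 59−x} with 18 ≤ x ≤ 59−x ≤ 41 are chosen — 12 such pairs.
The remaining 6 elements (those with no distinct partner in range) can never complete a 59-sum, so the worst case takes all of them and one from each pair: 6 + 12 = 18.
By the pigeonhole principle, the 19th integer has to be the second member of some pair, so 18 + 1 = 19.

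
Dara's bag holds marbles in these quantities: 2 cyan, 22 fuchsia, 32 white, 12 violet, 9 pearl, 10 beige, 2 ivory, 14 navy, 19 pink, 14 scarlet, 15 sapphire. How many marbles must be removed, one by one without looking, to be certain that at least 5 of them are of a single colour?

The 11 colours are the holes; the marbles drawn are the pigeons.
To avoid 5 of any one colour, the worst case takes at most 4 of each colour, or every marble of a colour that has fewer than 4.
That gives 2 + 4 + 4 + 4 + 4 + 4 + 2 + 4 + 4 + 4 + 4 = 40 marbles with no colour reaching 5.
The next marble forces some colour to 5, so 40 + 1 = 41.

41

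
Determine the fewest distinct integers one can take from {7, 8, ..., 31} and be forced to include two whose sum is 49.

19

Two chosen integers sum to 49 exactly when both halves of some pair {x, 49−x} with 18 ≤ x ≤ 49−x ≤ 31 are chosen — 7 such pairs.
The remaining 11 elements (those with no distinct partner in range) can never complete a 49-sum, so the worst case takes all of them and one from each pair: 11 + 7 = 18.
The 19th integer has to be the second member of some pair, so 18 + 1 = 19.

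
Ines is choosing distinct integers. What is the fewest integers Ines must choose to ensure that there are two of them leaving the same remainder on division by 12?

13

The 12 residue classes mod 12 are the pigeonholes.
With 12 integers one could put 1 in each residue class and have no class reach 2.
The 13th integer pushes some class to 2, so 12·1 + 1 = 13.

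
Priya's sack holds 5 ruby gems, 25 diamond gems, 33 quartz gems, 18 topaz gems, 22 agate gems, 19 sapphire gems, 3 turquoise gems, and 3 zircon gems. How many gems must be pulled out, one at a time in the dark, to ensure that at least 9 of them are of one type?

52

An adversary could hand out at most 8 gems per type (ruby, turquoise, zircon run out sooner): 5 + 8 + 8 + 8 + 8 + 8 + 3 + 3 = 51 gems and still no type has 9.
One more gem lands in a type already at 8, so 52 draws are enough and 51 are not.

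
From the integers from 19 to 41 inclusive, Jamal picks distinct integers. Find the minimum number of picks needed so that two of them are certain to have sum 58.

Group the elements by complementary pair {x, 58−x}: {19,39}, {20,38}, {21,37}, …, giving 10 two-element pairs; the single value 29 (it cannot pair with itself since the integers are distinct); and 2 integers whose partner 58−x falls outside [19,41].
By pigeonhole, treating each of those 13 groups as a pigeonhole, one can pick one integer per group — 13 integers — with no two summing to 58.
The 14th integer lands in an occupied pair, forcing a sum of 58.

14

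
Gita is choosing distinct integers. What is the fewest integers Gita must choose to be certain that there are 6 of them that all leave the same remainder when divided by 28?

141

By the pigeonhole principle, the 28 residue classes mod 28 are the pigeonholes.
With 140 integers one could put 5 in each residue class and have no class reach 6.
The 141st integer pushes some class to 6, so 28·5 + 1 = 141.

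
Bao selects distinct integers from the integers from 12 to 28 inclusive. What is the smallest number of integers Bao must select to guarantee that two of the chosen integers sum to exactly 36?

Two chosen integers sum to 36 exactly when both halves of some pair {x, 36−x} with 12 ≤ x ≤ 36−x ≤ 24 are chosen — 6 such pairs.
The remaining 5 elements (those with no distinct partner in range) can never complete a 36-sum, so the worst case takes all of them and one from each pair: 5 + 6 = 11.
The 12th integer has to be the second member of some pair, so 11 + 1 = 12.

12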